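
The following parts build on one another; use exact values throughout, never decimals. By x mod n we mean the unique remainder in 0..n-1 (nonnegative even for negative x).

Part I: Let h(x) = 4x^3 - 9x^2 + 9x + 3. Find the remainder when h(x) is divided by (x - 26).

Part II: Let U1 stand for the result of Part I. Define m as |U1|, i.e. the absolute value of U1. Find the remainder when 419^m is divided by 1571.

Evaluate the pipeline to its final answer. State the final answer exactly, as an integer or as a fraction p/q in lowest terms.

Part I: remainder = value at the root: 4*(26)^3 - 9*(26)^2 + 9*(26)^1 + 3 = (70304) + (-6084) + (234) + (3) = 64457; answer 64457
Part II: U1 = 64457; m = 64457; squarings mod 1571: 419^1=419, 419^2=1180, 419^4=494, 419^8=531, 419^16=752, 419^32=1515, 419^64=1565, 419^128=36, 419^256=1296, 419^512=217, 419^1024=1530, 419^2048=110, 419^4096=1103, 419^8192=655, 419^16384=142, 419^32768=1312; 419^64457 = 419^1 * 419^8 * 419^64 * 419^128 * 419^256 * 419^512 * 419^2048 * 419^4096 * 419^8192 * 419^16384 * 419^32768 = 116 (mod 1571); answer 116

116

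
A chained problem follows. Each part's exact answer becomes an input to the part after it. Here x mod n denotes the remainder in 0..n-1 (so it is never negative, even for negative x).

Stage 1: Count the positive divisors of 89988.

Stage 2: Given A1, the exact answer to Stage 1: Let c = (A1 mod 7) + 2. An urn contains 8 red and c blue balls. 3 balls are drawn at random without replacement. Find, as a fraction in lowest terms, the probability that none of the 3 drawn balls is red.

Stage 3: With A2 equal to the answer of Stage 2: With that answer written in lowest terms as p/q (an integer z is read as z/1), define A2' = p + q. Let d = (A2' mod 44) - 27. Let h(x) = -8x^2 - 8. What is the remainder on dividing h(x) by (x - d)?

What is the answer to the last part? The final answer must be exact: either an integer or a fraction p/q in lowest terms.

-1360

Stage 1: 89988 = 2^2 * 3 * 7499; number of divisors = (2+1) * (1+1) * (1+1) = 12; answer 12
Stage 2: A1 = 12; c = 7; total draws C(15,3) = 455; favorable C(7,3) = 35; P = 1/13; answer 1/13
Stage 3: A2 = 1/13; threaded value p + q = 14; d = -13; remainder = value at the root: -8*(-13)^2 - 8 = (-1352) + (-8) = -1360; answer -1360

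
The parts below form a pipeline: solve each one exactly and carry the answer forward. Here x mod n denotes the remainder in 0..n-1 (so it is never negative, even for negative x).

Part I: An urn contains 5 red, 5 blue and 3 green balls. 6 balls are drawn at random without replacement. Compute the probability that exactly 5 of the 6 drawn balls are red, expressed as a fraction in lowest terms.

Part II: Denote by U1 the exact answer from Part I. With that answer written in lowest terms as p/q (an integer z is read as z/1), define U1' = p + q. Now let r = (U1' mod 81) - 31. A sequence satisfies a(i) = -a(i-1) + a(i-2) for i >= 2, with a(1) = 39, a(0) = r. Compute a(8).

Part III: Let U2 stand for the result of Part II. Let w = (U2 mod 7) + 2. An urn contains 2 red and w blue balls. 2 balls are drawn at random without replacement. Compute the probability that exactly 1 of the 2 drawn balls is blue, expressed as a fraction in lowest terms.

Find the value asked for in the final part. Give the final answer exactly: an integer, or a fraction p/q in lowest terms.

7/18

Part I: total draws C(13,6) = 1716; favorable C(5,5)*C(8,1) = 8; P = 2/429; answer 2/429
Part II: U1 = 2/429; threaded value p + q = 431; r = -5; a(2) = -1*(39) + 1*(-5) = -44; iterating: a(2)=-44, a(3)=83, a(4)=-127, a(5)=210, a(6)=-337, a(7)=547, a(8)=-884; answer -884
Part III: U2 = -884; w = 7; total draws C(9,2) = 36; favorable C(7,1)*C(2,1) = 14; P = 7/18; answer 7/18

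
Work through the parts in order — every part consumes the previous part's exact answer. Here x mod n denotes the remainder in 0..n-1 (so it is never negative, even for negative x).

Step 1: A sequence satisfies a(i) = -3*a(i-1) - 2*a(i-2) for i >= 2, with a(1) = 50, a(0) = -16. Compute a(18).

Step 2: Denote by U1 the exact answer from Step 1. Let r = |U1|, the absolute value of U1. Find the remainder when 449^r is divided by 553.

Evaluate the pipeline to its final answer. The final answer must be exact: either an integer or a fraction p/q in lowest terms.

Step 1: a(2) = -3*(50) - 2*(-16) = -118; iterating: a(2)=-118, a(3)=254, a(4)=-526, a(5)=1070, a(6)=-2158, a(7)=4334, a(8)=-8686, a(9)=17390, a(10)=-34798, a(11)=69614, a(12)=-139246, a(13)=278510, a(14)=-557038, a(15)=1114094, a(16)=-2228206, a(17)=4456430, a(18)=-8912878; answer -8912878
Step 2: U1 = -8912878; r = 8912878; squarings mod 553: 449^1=449, 449^2=309, 449^4=365, 449^8=505, 449^16=92, 449^32=169, 449^64=358, 449^128=421, 449^256=281, 449^512=435, 449^1024=99, 449^2048=400, 449^4096=183, 449^8192=309, 449^16384=365, 449^32768=505, 449^65536=92, 449^131072=169, 449^262144=358, 449^524288=421, 449^1048576=281, 449^2097152=435, 449^4194304=99, 449^8388608=400; 449^8912878 = 449^2 * 449^4 * 449^8 * 449^32 * 449^64 * 449^128 * 449^256 * 449^512 * 449^1024 * 449^2048 * 449^4096 * 449^8192 * 449^16384 * 449^32768 * 449^65536 * 449^131072 * 449^262144 * 449^8388608 = 134 (mod 553); answer 134

134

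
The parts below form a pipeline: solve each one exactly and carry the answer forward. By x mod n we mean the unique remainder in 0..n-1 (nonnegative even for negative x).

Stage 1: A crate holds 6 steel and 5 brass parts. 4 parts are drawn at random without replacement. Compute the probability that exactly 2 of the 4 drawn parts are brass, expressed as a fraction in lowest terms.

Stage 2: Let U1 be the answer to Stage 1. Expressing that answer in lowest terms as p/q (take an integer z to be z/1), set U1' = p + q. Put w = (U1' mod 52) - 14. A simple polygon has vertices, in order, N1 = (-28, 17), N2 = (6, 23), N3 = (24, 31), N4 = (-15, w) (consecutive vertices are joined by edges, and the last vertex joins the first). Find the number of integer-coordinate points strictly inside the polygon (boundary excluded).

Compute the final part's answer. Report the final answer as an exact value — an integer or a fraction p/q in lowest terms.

Stage 1: total draws C(11,4) = 330; favorable C(5,2)*C(6,2) = 150; P = 5/11; answer 5/11
Stage 2: U1 = 5/11; threaded value p + q = 16; w = 2; cross terms: (-28*23 - 6*17)=-746, (6*31 - 24*23)=-366, (24*2 - -15*31)=513, (-15*17 - -28*2)=-199; twice the area = |-798| = 798; area = 399; boundary points = 2 + 2 + 1 + 1 = 6; strictly interior points = area - boundary/2 + 1 = 397; answer 397

397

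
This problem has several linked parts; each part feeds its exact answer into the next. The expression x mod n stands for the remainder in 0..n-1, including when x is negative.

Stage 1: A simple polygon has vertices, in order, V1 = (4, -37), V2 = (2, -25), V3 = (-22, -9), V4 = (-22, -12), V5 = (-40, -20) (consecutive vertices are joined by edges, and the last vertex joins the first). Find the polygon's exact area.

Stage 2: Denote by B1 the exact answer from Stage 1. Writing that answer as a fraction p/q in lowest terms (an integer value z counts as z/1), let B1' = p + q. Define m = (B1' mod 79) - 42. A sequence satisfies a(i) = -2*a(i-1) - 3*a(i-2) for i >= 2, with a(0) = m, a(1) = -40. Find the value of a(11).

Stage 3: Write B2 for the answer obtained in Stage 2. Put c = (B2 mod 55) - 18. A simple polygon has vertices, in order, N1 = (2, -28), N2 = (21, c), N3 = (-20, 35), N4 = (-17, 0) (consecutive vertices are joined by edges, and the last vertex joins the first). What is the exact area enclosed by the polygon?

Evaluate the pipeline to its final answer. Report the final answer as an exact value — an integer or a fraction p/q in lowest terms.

1043

Stage 1: cross terms: (4*-25 - 2*-37)=-26, (2*-9 - -22*-25)=-568, (-22*-12 - -22*-9)=66, (-22*-20 - -40*-12)=-40, (-40*-37 - 4*-20)=1560; twice the area = |992| = 992; area = 496; answer 496
Stage 2: B1 = 496; threaded value p + q = 497; m = -19; a(2) = -2*(-40) - 3*(-19) = 137; iterating: a(2)=137, a(3)=-154, a(4)=-103, a(5)=668, a(6)=-1027, a(7)=50, a(8)=2981, a(9)=-6112, a(10)=3281, a(11)=11774; answer 11774
Stage 3: B2 = 11774; c = -14; cross terms: (2*-14 - 21*-28)=560, (21*35 - -20*-14)=455, (-20*0 - -17*35)=595, (-17*-28 - 2*0)=476; twice the area = |2086| = 2086; area = 1043; answer 1043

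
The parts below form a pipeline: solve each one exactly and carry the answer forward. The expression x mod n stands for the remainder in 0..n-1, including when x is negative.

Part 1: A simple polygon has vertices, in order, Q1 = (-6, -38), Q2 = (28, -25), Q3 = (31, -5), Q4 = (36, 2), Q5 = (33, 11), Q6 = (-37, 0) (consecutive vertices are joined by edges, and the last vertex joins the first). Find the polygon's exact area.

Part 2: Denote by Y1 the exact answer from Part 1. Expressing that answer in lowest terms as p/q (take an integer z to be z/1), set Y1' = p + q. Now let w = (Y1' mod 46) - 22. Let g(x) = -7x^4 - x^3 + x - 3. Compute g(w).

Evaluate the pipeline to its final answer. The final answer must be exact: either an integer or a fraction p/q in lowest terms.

Part 1: cross terms: (-6*-25 - 28*-38)=1214, (28*-5 - 31*-25)=635, (31*2 - 36*-5)=242, (36*11 - 33*2)=330, (33*0 - -37*11)=407, (-37*-38 - -6*0)=1406; twice the area = |4234| = 4234; area = 2117; answer 2117
Part 2: Y1 = 2117; threaded value p + q = 2118; w = -20; -7*(-20)^4 - 1*(-20)^3 + 1*(-20)^1 - 3 = (-1120000) + (8000) + (-20) + (-3) = -1112023; answer -1112023

-1112023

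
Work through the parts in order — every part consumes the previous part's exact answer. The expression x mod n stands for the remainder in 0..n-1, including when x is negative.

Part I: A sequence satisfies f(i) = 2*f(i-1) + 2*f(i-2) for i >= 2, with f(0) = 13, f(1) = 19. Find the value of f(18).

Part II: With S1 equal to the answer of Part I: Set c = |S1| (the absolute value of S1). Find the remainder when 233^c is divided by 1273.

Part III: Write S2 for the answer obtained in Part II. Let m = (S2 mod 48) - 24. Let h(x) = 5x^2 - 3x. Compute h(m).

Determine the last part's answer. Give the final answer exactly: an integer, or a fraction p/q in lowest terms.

432

Part I: f(2) = 2*(19) + 2*(13) = 64; iterating: f(2)=64, f(3)=166, f(4)=460, f(5)=1252, f(6)=3424, f(7)=9352, f(8)=25552, f(9)=69808, f(10)=190720, f(11)=521056, f(12)=1423552, f(13)=3889216, f(14)=10625536, f(15)=29029504, f(16)=79310080, f(17)=216679168, f(18)=591978496; answer 591978496
Part II: S1 = 591978496; c = 591978496; squarings mod 1273: 233^1=233, 233^2=823, 233^4=93, 233^8=1011, 233^16=1175, 233^32=693, 233^64=328, 233^128=652, 233^256=1195, 233^512=992, 233^1024=35, 233^2048=1225, 233^4096=1031, 233^8192=6, 233^16384=36, 233^32768=23, 233^65536=529, 233^131072=1054, 233^262144=860, 233^524288=1260, 233^1048576=169, 233^2097152=555, 233^4194304=1232, 233^8388608=408, 233^16777216=974, 233^33554432=291, 233^67108864=663, 233^134217728=384, 233^268435456=1061, 233^536870912=389; 233^591978496 = 233^8192 * 233^16384 * 233^32768 * 233^524288 * 233^4194304 * 233^16777216 * 233^33554432 * 233^536870912 = 1119 (mod 1273); answer 1119
Part III: S2 = 1119; m = -9; 5*(-9)^2 - 3*(-9)^1 = (405) + (27) = 432; answer 432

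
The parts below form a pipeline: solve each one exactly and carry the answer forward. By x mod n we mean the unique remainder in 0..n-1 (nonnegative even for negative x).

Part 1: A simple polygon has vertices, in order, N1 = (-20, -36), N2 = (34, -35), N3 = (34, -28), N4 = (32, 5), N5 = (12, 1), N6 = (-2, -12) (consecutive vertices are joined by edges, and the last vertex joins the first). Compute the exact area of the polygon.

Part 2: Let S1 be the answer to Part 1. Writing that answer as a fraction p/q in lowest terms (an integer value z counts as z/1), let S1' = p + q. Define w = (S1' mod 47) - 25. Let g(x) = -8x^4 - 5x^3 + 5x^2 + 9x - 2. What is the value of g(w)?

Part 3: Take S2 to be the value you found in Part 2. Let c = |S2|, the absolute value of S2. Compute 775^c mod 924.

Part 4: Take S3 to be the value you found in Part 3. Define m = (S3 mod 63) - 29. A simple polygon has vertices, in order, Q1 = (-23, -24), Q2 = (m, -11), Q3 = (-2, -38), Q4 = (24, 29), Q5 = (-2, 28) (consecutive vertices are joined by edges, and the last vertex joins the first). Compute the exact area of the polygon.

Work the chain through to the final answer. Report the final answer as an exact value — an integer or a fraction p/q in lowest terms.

2731/2

Part 1: cross terms: (-20*-35 - 34*-36)=1924, (34*-28 - 34*-35)=238, (34*5 - 32*-28)=1066, (32*1 - 12*5)=-28, (12*-12 - -2*1)=-142, (-2*-36 - -20*-12)=-168; twice the area = |2890| = 2890; area = 1445; answer 1445
Part 2: S1 = 1445; threaded value p + q = 1446; w = 11; -8*(11)^4 - 5*(11)^3 + 5*(11)^2 + 9*(11)^1 - 2 = (-117128) + (-6655) + (605) + (99) + (-2) = -123081; answer -123081
Part 3: S2 = -123081; c = 123081; squarings mod 924: 775^1=775, 775^2=25, 775^4=625, 775^8=697, 775^16=709, 775^32=25, 775^64=625, 775^128=697, 775^256=709, 775^512=25, 775^1024=625, 775^2048=697, 775^4096=709, 775^8192=25, 775^16384=625, 775^32768=697, 775^65536=709; 775^123081 = 775^1 * 775^8 * 775^64 * 775^128 * 775^8192 * 775^16384 * 775^32768 * 775^65536 = 643 (mod 924); answer 643
Part 4: S3 = 643; m = -16; cross terms: (-23*-11 - -16*-24)=-131, (-16*-38 - -2*-11)=586, (-2*29 - 24*-38)=854, (24*28 - -2*29)=730, (-2*-24 - -23*28)=692; twice the area = |2731| = 2731; area = 2731/2; answer 2731/2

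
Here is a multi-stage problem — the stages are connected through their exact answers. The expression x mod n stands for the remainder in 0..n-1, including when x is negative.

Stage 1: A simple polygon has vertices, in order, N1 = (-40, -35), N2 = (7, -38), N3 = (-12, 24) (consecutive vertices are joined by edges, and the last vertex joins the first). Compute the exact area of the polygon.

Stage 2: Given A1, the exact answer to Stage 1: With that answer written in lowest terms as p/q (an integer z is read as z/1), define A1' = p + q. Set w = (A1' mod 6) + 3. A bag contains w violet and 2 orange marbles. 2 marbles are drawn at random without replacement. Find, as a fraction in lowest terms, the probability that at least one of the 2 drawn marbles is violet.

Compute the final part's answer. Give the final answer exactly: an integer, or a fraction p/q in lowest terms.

27/28

Stage 1: cross terms: (-40*-38 - 7*-35)=1765, (7*24 - -12*-38)=-288, (-12*-35 - -40*24)=1380; twice the area = |2857| = 2857; area = 2857/2; answer 2857/2
Stage 2: A1 = 2857/2; threaded value p + q = 2859; w = 6; total draws C(8,2) = 28; complement C(2,2) = 1; favorable 28 - 1 = 27; P = 27/28; answer 27/28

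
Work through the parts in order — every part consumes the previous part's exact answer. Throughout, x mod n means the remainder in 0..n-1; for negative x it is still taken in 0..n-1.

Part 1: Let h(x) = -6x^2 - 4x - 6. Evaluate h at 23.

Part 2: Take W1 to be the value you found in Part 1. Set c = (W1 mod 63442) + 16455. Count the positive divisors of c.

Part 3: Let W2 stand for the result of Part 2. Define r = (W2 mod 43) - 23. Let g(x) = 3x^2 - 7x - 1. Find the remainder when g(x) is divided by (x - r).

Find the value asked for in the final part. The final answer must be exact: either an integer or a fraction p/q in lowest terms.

779

Part 1: -6*(23)^2 - 4*(23)^1 - 6 = (-3174) + (-92) + (-6) = -3272; answer -3272
Part 2: W1 = -3272; c = 76625; 76625 = 5^3 * 613; number of divisors = (3+1) * (1+1) = 8; answer 8
Part 3: W2 = 8; r = -15; remainder = value at the root: 3*(-15)^2 - 7*(-15)^1 - 1 = (675) + (105) + (-1) = 779; answer 779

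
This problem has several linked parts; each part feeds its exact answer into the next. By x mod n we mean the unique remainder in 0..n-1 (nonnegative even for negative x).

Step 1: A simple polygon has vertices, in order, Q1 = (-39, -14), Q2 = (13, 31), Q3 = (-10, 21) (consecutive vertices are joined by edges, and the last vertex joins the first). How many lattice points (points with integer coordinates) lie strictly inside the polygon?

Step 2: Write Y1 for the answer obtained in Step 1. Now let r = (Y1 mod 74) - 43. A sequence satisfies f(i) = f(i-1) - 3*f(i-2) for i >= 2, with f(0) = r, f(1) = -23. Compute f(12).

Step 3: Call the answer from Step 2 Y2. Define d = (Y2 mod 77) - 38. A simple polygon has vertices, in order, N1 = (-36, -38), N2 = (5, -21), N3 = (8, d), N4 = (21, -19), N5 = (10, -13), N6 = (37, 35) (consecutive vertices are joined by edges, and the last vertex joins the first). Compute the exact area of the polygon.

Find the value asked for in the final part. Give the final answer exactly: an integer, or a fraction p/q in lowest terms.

1046

Step 1: cross terms: (-39*31 - 13*-14)=-1027, (13*21 - -10*31)=583, (-10*-14 - -39*21)=959; twice the area = |515| = 515; area = 515/2; boundary points = 1 + 1 + 1 = 3; strictly interior points = area - boundary/2 + 1 = 257; answer 257
Step 2: Y1 = 257; r = -8; f(2) = 1*(-23) - 3*(-8) = 1; iterating: f(2)=1, f(3)=70, f(4)=67, f(5)=-143, f(6)=-344, f(7)=85, f(8)=1117, f(9)=862, f(10)=-2489, f(11)=-5075, f(12)=2392; answer 2392
Step 3: Y2 = 2392; d = -33; cross terms: (-36*-21 - 5*-38)=946, (5*-33 - 8*-21)=3, (8*-19 - 21*-33)=541, (21*-13 - 10*-19)=-83, (10*35 - 37*-13)=831, (37*-38 - -36*35)=-146; twice the area = |2092| = 2092; area = 1046; answer 1046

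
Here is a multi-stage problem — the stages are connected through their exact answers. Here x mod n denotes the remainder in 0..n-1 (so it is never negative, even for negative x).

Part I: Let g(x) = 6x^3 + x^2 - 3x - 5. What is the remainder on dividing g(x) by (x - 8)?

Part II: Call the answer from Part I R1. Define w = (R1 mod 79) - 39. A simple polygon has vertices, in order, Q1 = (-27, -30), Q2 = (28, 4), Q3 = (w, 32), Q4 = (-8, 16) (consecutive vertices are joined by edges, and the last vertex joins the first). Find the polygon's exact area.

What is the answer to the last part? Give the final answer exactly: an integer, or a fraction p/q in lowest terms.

Part I: remainder = value at the root: 6*(8)^3 + 1*(8)^2 - 3*(8)^1 - 5 = (3072) + (64) + (-24) + (-5) = 3107; answer 3107
Part II: R1 = 3107; w = -13; cross terms: (-27*4 - 28*-30)=732, (28*32 - -13*4)=948, (-13*16 - -8*32)=48, (-8*-30 - -27*16)=672; twice the area = |2400| = 2400; area = 1200; answer 1200

1200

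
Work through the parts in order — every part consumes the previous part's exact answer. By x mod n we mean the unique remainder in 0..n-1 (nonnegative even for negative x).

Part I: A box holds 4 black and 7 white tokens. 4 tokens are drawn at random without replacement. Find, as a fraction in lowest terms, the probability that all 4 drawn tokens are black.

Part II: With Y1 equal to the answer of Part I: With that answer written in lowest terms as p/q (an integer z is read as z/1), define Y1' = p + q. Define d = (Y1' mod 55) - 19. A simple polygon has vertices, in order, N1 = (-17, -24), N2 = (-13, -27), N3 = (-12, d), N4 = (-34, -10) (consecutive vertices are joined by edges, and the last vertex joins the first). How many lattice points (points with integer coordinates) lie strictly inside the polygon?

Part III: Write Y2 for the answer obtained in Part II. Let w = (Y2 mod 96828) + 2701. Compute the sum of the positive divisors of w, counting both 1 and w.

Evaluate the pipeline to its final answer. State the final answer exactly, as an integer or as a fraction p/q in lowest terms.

Part I: total draws C(11,4) = 330; favorable C(4,4) = 1; P = 1/330; answer 1/330
Part II: Y1 = 1/330; threaded value p + q = 331; d = -18; cross terms: (-17*-27 - -13*-24)=147, (-13*-18 - -12*-27)=-90, (-12*-10 - -34*-18)=-492, (-34*-24 - -17*-10)=646; twice the area = |211| = 211; area = 211/2; boundary points = 1 + 1 + 2 + 1 = 5; strictly interior points = area - boundary/2 + 1 = 104; answer 104
Part III: Y2 = 104; w = 2805; 2805 = 3 * 5 * 11 * 17; sigma = (1 + 3) * (1 + 5) * (1 + 11) * (1 + 17) = 4 * 6 * 12 * 18 = 5184; answer 5184

5184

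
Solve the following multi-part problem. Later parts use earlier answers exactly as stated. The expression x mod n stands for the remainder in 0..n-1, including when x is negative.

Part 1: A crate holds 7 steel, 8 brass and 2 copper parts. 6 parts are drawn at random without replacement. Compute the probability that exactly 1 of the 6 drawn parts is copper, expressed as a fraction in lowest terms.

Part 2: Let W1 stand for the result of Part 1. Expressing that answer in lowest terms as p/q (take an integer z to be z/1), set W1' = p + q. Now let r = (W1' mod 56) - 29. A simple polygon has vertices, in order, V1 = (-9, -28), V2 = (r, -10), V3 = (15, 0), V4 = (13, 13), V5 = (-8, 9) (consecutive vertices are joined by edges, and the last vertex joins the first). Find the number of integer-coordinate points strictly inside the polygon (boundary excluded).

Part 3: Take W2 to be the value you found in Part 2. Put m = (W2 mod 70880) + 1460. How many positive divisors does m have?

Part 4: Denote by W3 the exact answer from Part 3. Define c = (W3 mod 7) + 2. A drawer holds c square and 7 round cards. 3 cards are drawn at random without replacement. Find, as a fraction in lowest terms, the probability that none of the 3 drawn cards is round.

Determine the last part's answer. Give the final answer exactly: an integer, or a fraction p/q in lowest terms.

Part 1: total draws C(17,6) = 12376; favorable C(2,1)*C(15,5) = 6006; P = 33/68; answer 33/68
Part 2: W1 = 33/68; threaded value p + q = 101; r = 16; cross terms: (-9*-10 - 16*-28)=538, (16*0 - 15*-10)=150, (15*13 - 13*0)=195, (13*9 - -8*13)=221, (-8*-28 - -9*9)=305; twice the area = |1409| = 1409; area = 1409/2; boundary points = 1 + 1 + 1 + 1 + 1 = 5; strictly interior points = area - boundary/2 + 1 = 703; answer 703
Part 3: W2 = 703; m = 2163; 2163 = 3 * 7 * 103; number of divisors = (1+1) * (1+1) * (1+1) = 8; answer 8
Part 4: W3 = 8; c = 3; total draws C(10,3) = 120; favorable C(3,3) = 1; P = 1/120; answer 1/120

1/120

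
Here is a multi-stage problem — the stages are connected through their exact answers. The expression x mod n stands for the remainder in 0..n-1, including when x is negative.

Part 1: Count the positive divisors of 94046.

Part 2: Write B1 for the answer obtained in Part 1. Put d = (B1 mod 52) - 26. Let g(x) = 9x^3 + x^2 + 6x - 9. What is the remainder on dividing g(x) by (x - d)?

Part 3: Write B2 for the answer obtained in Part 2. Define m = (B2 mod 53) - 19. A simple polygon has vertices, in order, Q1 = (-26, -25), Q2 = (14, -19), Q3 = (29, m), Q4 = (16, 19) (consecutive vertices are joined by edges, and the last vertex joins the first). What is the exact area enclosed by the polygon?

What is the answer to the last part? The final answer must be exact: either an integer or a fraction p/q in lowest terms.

Part 1: 94046 = 2 * 59 * 797; number of divisors = (1+1) * (1+1) * (1+1) = 8; answer 8
Part 2: B1 = 8; d = -18; remainder = value at the root: 9*(-18)^3 + 1*(-18)^2 + 6*(-18)^1 - 9 = (-52488) + (324) + (-108) + (-9) = -52281; answer -52281
Part 3: B2 = -52281; m = 11; cross terms: (-26*-19 - 14*-25)=844, (14*11 - 29*-19)=705, (29*19 - 16*11)=375, (16*-25 - -26*19)=94; twice the area = |2018| = 2018; area = 1009; answer 1009

1009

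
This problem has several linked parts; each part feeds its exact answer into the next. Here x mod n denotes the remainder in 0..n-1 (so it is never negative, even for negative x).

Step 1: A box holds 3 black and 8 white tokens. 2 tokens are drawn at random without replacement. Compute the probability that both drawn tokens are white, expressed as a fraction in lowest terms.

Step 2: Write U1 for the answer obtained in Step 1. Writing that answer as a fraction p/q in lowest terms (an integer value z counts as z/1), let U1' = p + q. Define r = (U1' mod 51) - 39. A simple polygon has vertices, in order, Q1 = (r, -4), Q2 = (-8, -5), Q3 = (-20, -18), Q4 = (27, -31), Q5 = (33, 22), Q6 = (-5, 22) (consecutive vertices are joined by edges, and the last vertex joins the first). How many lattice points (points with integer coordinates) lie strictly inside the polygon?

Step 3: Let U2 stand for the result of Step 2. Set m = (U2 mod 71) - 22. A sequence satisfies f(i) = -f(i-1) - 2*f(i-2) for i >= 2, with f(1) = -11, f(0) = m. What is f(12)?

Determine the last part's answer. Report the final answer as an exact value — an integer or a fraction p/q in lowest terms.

Step 1: total draws C(11,2) = 55; favorable C(8,2) = 28; P = 28/55; answer 28/55
Step 2: U1 = 28/55; threaded value p + q = 83; r = -7; cross terms: (-7*-5 - -8*-4)=3, (-8*-18 - -20*-5)=44, (-20*-31 - 27*-18)=1106, (27*22 - 33*-31)=1617, (33*22 - -5*22)=836, (-5*-4 - -7*22)=174; twice the area = |3780| = 3780; area = 1890; boundary points = 1 + 1 + 1 + 1 + 38 + 2 = 44; strictly interior points = area - boundary/2 + 1 = 1869; answer 1869
Step 3: U2 = 1869; m = 1; f(2) = -1*(-11) - 2*(1) = 9; iterating: f(2)=9, f(3)=13, f(4)=-31, f(5)=5, f(6)=57, f(7)=-67, f(8)=-47, f(9)=181, f(10)=-87, f(11)=-275, f(12)=449; answer 449

449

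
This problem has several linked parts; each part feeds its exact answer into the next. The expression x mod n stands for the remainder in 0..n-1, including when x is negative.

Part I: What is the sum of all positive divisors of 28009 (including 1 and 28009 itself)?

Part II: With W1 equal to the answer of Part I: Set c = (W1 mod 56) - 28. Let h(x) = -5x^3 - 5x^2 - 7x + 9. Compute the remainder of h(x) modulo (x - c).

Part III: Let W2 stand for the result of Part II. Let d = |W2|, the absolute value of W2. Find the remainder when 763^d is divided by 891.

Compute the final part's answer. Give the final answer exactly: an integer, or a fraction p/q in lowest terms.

331

Part I: 28009 = 37 * 757; sigma = (1 + 37) * (1 + 757) = 38 * 758 = 28804; answer 28804
Part II: W1 = 28804; c = -8; remainder = value at the root: -5*(-8)^3 - 5*(-8)^2 - 7*(-8)^1 + 9 = (2560) + (-320) + (56) + (9) = 2305; answer 2305
Part III: W2 = 2305; d = 2305; squarings mod 891: 763^1=763, 763^2=346, 763^4=322, 763^8=328, 763^16=664, 763^32=742, 763^64=817, 763^128=130, 763^256=862, 763^512=841, 763^1024=718, 763^2048=526; 763^2305 = 763^1 * 763^256 * 763^2048 = 331 (mod 891); answer 331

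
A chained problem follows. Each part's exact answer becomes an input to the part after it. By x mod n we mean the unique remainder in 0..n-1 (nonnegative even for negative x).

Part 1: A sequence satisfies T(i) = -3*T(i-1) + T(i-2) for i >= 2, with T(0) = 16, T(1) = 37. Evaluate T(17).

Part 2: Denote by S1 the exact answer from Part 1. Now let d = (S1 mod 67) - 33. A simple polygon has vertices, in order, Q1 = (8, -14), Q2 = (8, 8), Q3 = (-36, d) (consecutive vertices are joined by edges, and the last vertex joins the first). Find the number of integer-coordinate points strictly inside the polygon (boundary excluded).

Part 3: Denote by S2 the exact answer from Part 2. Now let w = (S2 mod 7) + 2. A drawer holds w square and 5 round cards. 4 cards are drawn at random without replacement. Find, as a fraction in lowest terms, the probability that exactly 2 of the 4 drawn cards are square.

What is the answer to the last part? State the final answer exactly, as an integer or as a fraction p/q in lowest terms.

Part 1: T(2) = -3*(37) + 1*(16) = -95; iterating: T(2)=-95, T(3)=322, T(4)=-1061, T(5)=3505, T(6)=-11576, T(7)=38233, T(8)=-126275, T(9)=417058, T(10)=-1377449, T(11)=4549405, T(12)=-15025664, T(13)=49626397, T(14)=-163904855, T(15)=541340962, T(16)=-1787927741, T(17)=5905124185; answer 5905124185
Part 2: S1 = 5905124185; d = 25; cross terms: (8*8 - 8*-14)=176, (8*25 - -36*8)=488, (-36*-14 - 8*25)=304; twice the area = |968| = 968; area = 484; boundary points = 22 + 1 + 1 = 24; strictly interior points = area - boundary/2 + 1 = 473; answer 473
Part 3: S2 = 473; w = 6; total draws C(11,4) = 330; favorable C(6,2)*C(5,2) = 150; P = 5/11; answer 5/11

5/11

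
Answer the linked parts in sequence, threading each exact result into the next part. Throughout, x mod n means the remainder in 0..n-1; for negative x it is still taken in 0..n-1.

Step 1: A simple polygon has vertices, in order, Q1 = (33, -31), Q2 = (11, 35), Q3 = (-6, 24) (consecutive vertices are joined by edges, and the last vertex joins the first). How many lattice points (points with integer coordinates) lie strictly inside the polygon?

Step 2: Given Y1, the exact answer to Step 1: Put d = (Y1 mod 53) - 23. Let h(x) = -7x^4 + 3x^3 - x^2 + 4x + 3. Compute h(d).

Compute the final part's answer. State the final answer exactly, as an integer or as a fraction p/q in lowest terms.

-140061

Step 1: cross terms: (33*35 - 11*-31)=1496, (11*24 - -6*35)=474, (-6*-31 - 33*24)=-606; twice the area = |1364| = 1364; area = 682; boundary points = 22 + 1 + 1 = 24; strictly interior points = area - boundary/2 + 1 = 671; answer 671
Step 2: Y1 = 671; d = 12; -7*(12)^4 + 3*(12)^3 - 1*(12)^2 + 4*(12)^1 + 3 = (-145152) + (5184) + (-144) + (48) + (3) = -140061; answer -140061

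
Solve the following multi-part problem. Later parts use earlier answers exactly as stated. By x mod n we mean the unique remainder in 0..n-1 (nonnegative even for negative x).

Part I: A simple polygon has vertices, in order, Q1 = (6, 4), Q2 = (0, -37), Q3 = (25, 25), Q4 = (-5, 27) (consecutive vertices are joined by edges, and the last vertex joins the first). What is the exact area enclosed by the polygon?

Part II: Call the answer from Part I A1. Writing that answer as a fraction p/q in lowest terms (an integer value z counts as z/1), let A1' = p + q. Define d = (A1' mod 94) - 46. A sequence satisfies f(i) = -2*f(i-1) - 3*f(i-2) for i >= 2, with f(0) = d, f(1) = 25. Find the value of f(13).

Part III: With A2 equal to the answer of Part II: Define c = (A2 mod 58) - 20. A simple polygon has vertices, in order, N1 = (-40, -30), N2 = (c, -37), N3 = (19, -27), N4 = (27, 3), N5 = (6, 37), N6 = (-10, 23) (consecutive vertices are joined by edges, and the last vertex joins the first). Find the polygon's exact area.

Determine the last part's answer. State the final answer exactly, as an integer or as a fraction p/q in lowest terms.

5699/2

Part I: cross terms: (6*-37 - 0*4)=-222, (0*25 - 25*-37)=925, (25*27 - -5*25)=800, (-5*4 - 6*27)=-182; twice the area = |1321| = 1321; area = 1321/2; answer 1321/2
Part II: A1 = 1321/2; threaded value p + q = 1323; d = -39; f(2) = -2*(25) - 3*(-39) = 67; iterating: f(2)=67, f(3)=-209, f(4)=217, f(5)=193, f(6)=-1037, f(7)=1495, f(8)=121, f(9)=-4727, f(10)=9091, f(11)=-4001, f(12)=-19271, f(13)=50545; answer 50545
Part III: A2 = 50545; c = 7; cross terms: (-40*-37 - 7*-30)=1690, (7*-27 - 19*-37)=514, (19*3 - 27*-27)=786, (27*37 - 6*3)=981, (6*23 - -10*37)=508, (-10*-30 - -40*23)=1220; twice the area = |5699| = 5699; area = 5699/2; answer 5699/2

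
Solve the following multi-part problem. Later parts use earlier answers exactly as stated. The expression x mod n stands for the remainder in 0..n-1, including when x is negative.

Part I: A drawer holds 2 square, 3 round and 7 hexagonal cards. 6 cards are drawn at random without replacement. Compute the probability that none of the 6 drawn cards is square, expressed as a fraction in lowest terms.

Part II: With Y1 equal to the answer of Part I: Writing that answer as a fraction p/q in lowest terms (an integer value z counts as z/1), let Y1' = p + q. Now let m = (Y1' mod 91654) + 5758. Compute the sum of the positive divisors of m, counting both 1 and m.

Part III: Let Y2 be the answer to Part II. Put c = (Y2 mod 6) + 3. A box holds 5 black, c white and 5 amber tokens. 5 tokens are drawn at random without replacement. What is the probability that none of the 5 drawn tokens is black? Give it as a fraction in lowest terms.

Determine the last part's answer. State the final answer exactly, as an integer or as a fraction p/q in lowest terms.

Part I: total draws C(12,6) = 924; favorable C(10,6) = 210; P = 5/22; answer 5/22
Part II: Y1 = 5/22; threaded value p + q = 27; m = 5785; 5785 = 5 * 13 * 89; sigma = (1 + 5) * (1 + 13) * (1 + 89) = 6 * 14 * 90 = 7560; answer 7560
Part III: Y2 = 7560; c = 3; total draws C(13,5) = 1287; favorable C(8,5) = 56; P = 56/1287; answer 56/1287

56/1287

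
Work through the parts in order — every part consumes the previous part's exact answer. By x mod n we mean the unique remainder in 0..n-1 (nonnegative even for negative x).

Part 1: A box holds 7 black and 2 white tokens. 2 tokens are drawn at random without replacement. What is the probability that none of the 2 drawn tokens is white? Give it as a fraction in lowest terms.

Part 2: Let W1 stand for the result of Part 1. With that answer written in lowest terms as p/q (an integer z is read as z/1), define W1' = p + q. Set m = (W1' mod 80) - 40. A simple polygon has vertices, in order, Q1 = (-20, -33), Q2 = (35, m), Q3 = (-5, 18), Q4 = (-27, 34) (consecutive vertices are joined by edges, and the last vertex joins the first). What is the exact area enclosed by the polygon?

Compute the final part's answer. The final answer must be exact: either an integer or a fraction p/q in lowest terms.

3987/2

Part 1: total draws C(9,2) = 36; favorable C(7,2) = 21; P = 7/12; answer 7/12
Part 2: W1 = 7/12; threaded value p + q = 19; m = -21; cross terms: (-20*-21 - 35*-33)=1575, (35*18 - -5*-21)=525, (-5*34 - -27*18)=316, (-27*-33 - -20*34)=1571; twice the area = |3987| = 3987; area = 3987/2; answer 3987/2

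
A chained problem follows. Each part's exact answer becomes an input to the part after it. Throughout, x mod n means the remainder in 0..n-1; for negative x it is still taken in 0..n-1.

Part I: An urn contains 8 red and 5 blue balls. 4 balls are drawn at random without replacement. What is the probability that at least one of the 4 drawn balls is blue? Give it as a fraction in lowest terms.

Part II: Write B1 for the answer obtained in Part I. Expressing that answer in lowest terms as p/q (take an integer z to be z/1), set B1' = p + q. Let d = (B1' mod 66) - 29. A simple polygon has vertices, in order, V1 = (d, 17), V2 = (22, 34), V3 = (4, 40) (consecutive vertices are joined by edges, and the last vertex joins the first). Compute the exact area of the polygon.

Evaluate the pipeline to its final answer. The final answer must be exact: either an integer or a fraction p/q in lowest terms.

282

Part I: total draws C(13,4) = 715; complement C(8,4) = 70; favorable 715 - 70 = 645; P = 129/143; answer 129/143
Part II: B1 = 129/143; threaded value p + q = 272; d = -21; cross terms: (-21*34 - 22*17)=-1088, (22*40 - 4*34)=744, (4*17 - -21*40)=908; twice the area = |564| = 564; area = 282; answer 282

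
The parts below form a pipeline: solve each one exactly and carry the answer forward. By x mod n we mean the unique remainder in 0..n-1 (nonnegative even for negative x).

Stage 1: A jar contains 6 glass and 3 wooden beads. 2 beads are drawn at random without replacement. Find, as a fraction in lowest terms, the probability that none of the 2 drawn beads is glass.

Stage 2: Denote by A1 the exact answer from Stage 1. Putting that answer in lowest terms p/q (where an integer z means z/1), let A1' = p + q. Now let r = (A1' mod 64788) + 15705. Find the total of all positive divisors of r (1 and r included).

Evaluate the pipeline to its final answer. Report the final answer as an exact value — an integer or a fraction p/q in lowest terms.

Stage 1: total draws C(9,2) = 36; favorable C(3,2) = 3; P = 1/12; answer 1/12
Stage 2: A1 = 1/12; threaded value p + q = 13; r = 15718; 15718 = 2 * 29 * 271; sigma = (1 + 2) * (1 + 29) * (1 + 271) = 3 * 30 * 272 = 24480; answer 24480

24480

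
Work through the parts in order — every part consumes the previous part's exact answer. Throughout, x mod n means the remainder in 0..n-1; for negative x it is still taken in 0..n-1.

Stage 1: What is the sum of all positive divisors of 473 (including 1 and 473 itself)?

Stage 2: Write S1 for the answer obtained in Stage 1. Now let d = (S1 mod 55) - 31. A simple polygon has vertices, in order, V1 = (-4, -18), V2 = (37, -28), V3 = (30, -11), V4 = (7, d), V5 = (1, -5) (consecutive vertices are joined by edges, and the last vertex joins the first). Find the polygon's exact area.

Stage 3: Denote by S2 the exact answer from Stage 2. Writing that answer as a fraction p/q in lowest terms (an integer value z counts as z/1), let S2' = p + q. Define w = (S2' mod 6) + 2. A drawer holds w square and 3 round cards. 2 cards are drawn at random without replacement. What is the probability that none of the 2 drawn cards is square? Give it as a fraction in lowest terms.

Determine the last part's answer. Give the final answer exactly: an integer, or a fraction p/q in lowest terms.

Stage 1: 473 = 11 * 43; sigma = (1 + 11) * (1 + 43) = 12 * 44 = 528; answer 528
Stage 2: S1 = 528; d = 2; cross terms: (-4*-28 - 37*-18)=778, (37*-11 - 30*-28)=433, (30*2 - 7*-11)=137, (7*-5 - 1*2)=-37, (1*-18 - -4*-5)=-38; twice the area = |1273| = 1273; area = 1273/2; answer 1273/2
Stage 3: S2 = 1273/2; threaded value p + q = 1275; w = 5; total draws C(8,2) = 28; favorable C(3,2) = 3; P = 3/28; answer 3/28

3/28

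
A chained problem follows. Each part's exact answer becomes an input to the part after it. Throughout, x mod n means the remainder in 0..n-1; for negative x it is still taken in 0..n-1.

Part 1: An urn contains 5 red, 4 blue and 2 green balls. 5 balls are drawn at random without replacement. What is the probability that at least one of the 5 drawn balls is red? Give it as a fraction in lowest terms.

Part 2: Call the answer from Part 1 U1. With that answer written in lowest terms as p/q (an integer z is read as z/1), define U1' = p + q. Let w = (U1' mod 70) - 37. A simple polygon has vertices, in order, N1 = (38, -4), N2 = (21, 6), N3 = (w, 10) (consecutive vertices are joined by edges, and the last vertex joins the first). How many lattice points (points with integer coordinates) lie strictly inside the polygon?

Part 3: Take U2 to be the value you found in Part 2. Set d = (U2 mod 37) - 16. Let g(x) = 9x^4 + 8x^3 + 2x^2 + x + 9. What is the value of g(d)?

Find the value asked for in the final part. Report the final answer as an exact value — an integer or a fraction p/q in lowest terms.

121361

Part 1: total draws C(11,5) = 462; complement C(6,5) = 6; favorable 462 - 6 = 456; P = 76/77; answer 76/77
Part 2: U1 = 76/77; threaded value p + q = 153; w = -24; cross terms: (38*6 - 21*-4)=312, (21*10 - -24*6)=354, (-24*-4 - 38*10)=-284; twice the area = |382| = 382; area = 191; boundary points = 1 + 1 + 2 = 4; strictly interior points = area - boundary/2 + 1 = 190; answer 190
Part 3: U2 = 190; d = -11; 9*(-11)^4 + 8*(-11)^3 + 2*(-11)^2 + 1*(-11)^1 + 9 = (131769) + (-10648) + (242) + (-11) + (9) = 121361; answer 121361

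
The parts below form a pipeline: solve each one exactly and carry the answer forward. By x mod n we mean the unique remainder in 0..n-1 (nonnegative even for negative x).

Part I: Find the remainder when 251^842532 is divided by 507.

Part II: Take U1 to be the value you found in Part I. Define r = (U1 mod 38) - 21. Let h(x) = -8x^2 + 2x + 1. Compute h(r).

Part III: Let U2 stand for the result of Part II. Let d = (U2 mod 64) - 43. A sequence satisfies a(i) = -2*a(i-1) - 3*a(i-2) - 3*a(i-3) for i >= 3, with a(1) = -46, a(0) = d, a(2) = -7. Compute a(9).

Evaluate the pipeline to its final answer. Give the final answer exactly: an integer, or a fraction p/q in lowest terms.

1169

Part I: squarings mod 507: 251^1=251, 251^2=133, 251^4=451, 251^8=94, 251^16=217, 251^32=445, 251^64=295, 251^128=328, 251^256=100, 251^512=367, 251^1024=334, 251^2048=16, 251^4096=256, 251^8192=133, 251^16384=451, 251^32768=94, 251^65536=217, 251^131072=445, 251^262144=295, 251^524288=328; 251^842532 = 251^4 * 251^32 * 251^256 * 251^512 * 251^2048 * 251^4096 * 251^16384 * 251^32768 * 251^262144 * 251^524288 = 391 (mod 507); answer 391
Part II: U1 = 391; r = -10; -8*(-10)^2 + 2*(-10)^1 + 1 = (-800) + (-20) + (1) = -819; answer -819
Part III: U2 = -819; d = -30; a(3) = -2*(-7) - 3*(-46) - 3*(-30) = 242; iterating: a(3)=242, a(4)=-325, a(5)=-55, a(6)=359, a(7)=422, a(8)=-1756, a(9)=1169; answer 1169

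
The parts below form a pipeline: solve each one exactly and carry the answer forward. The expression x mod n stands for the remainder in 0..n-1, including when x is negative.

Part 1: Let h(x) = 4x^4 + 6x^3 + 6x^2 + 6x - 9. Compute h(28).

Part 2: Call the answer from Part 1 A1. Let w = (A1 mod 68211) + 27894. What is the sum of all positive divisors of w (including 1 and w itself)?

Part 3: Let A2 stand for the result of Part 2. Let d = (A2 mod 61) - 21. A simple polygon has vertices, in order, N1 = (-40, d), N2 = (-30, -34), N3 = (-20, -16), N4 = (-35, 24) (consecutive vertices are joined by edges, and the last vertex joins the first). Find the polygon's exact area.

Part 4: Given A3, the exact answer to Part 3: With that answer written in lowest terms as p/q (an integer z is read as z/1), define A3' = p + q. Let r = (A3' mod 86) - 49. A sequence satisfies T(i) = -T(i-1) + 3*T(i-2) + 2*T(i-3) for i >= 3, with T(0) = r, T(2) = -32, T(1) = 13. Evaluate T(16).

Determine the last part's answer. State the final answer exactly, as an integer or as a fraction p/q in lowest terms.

Part 1: 4*(28)^4 + 6*(28)^3 + 6*(28)^2 + 6*(28)^1 - 9 = (2458624) + (131712) + (4704) + (168) + (-9) = 2595199; answer 2595199
Part 2: A1 = 2595199; w = 31075; 31075 = 5^2 * 11 * 113; sigma = (1 + 5 + 25) * (1 + 11) * (1 + 113) = 31 * 12 * 114 = 42408; answer 42408
Part 3: A2 = 42408; d = -8; cross terms: (-40*-34 - -30*-8)=1120, (-30*-16 - -20*-34)=-200, (-20*24 - -35*-16)=-1040, (-35*-8 - -40*24)=1240; twice the area = |1120| = 1120; area = 560; answer 560
Part 4: A3 = 560; threaded value p + q = 561; r = -4; T(3) = -1*(-32) + 3*(13) + 2*(-4) = 63; iterating: T(3)=63, T(4)=-133, T(5)=258, T(6)=-531, T(7)=1039, T(8)=-2116, T(9)=4171, T(10)=-8441, T(11)=16722, T(12)=-33703, T(13)=66987, T(14)=-134652, T(15)=268207, T(16)=-538189; answer -538189

-538189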